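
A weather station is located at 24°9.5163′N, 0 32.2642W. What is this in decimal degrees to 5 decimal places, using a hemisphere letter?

24.15861° N, 0.53774° W

φ: 24 + 9.5163/60 = 24.158605
Lon: 0 + 32.2642/60 = 0.537737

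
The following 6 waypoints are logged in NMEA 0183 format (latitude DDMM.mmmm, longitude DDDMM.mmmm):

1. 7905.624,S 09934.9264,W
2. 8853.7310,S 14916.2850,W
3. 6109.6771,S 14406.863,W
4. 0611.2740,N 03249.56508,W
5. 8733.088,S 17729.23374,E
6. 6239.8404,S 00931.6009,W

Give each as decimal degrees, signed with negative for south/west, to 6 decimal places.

Point 1:
  Lat: split at 2 digits → 79° and 5.624′; 79 + 5.624/60 = 79.0937333
  hemisphere S, so the sign is −
  Lon: degrees = first 3 digits = 99, minutes = 34.9264; 99 + 34.9264/60 = 99.5821067
  hemisphere W, so the sign is −
Point 2:
  φ: split at 2 digits → 88° and 53.731′; 88 + 53.731/60 = 88.8955167
  S → negative
  Longitude: degrees = first 3 digits = 149, minutes = 16.285; 149 + 16.285/60 = 149.2714167
  hemisphere W, so the sign is −
Point 3:
  φ: degrees = first 2 digits = 61, minutes = 9.6771; 61 + 9.6771/60 = 61.1612850
  S → negative
  λ: split at 3 digits → 144° and 6.863′; 144 + 6.863/60 = 144.1143833
  W ⇒ negate
Point 4:
  Latitude: degrees = first 2 digits = 6, minutes = 11.274; 6 + 11.274/60 = 6.1879000
  N ⇒ keep positive
  Lon: degrees = first 3 digits = 32, minutes = 49.56508; 32 + 49.56508/60 = 32.8260847
  hemisphere W, so the sign is −
Point 5:
  φ: degrees = first 2 digits = 87, minutes = 33.088; 87 + 33.088/60 = 87.5514667
  S ⇒ negate
  Longitude: degrees = first 3 digits = 177, minutes = 29.23374; 177 + 29.23374/60 = 177.4872290
  E ⇒ keep positive
Point 6:
  Lat: degrees = first 2 digits = 62, minutes = 39.8404; 62 + 39.8404/60 = 62.6640067
  S → negative
  Lon: degrees = first 3 digits = 9, minutes = 31.6009; 9 + 31.6009/60 = 9.5266817
  W → negative

1. -79.093733, -99.582107
2. -88.895517, -149.271417
3. -61.161285, -144.114383
4. 6.187900, -32.826085
5. -87.551467, 177.487229
6. -62.664007, -9.526682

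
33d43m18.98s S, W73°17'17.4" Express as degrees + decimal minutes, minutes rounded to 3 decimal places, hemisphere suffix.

Lat: 43 + 18.98/60 = 43.31633′
λ: 17 + 17.4/60 = 17.29000′

33° 43.316′ S, 73° 17.290′ W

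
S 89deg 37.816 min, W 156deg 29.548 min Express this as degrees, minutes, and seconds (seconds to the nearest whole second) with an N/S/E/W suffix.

Lat: fractional minutes 0.81600 × 60 = 48.96″
Lon: 29.54800′ → 29′ and 0.54800 × 60 = 32.88″

89°37′49″ S, 156°29′33″ W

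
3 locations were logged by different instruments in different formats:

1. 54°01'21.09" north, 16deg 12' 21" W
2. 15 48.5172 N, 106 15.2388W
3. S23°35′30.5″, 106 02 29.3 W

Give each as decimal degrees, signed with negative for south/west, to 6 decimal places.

1. 54.022525, -16.205833
2. 15.808620, -106.253980
3. -23.591806, -106.041472

Point 1:
  Lat: 1′ + 21.09″ = 1.35150′; 54 + 1.35150/60 = 54.0225250
  N ⇒ keep positive
  Lon: 16 + 12/60 + 21/3600 = 16.2058333
  hemisphere W, so the sign is −
Point 2:
  Latitude: 48.5172′ = 0.808620°; total 15.8086200
  N ⇒ keep positive
  λ: 106 + 15.2388/60 = 106.2539800
  W → negative
Point 3:
  Latitude: 23° + 35/60 + 30.5/3600 = 23 + 0.583333 + 0.008472 = 23.5918056
  hemisphere S, so the sign is −
  λ: 2′ + 29.3″ = 2.48833′; 106 + 2.48833/60 = 106.0414722
  W ⇒ negate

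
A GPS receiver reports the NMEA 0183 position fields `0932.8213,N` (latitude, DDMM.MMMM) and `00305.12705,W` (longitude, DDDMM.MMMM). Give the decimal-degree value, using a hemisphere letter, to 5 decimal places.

φ: split at 2 digits → 09° and 32.8213′; 9 + 32.8213/60 = 9.547022
Longitude: degrees = first 3 digits = 3, minutes = 5.12705; 3 + 5.12705/60 = 3.085451

9.54702° N, 3.08545° W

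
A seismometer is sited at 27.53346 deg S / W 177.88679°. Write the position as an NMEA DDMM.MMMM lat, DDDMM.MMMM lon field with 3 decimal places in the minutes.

2732.008,S / 17753.207,W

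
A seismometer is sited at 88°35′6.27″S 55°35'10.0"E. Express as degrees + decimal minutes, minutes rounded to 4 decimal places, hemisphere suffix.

Latitude: seconds/60 = 0.10450; minutes = 35 + 0.10450 = 35.104500
Lon: seconds/60 = 0.16667; minutes = 35 + 0.16667 = 35.166667

88° 35.1045′ S, 55° 35.1667′ E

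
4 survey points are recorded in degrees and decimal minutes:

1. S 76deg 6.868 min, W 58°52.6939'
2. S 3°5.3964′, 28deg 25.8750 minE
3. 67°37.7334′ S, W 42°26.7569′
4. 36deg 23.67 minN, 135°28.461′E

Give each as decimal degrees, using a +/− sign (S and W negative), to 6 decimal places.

1. -76.114467, -58.878232
2. -3.089940, 28.431250
3. -67.628890, -42.445948
4. 36.394500, 135.474350

Point 1:
  Latitude: 76 + 6.868/60 = 76.1144667
  hemisphere S, so the sign is −
  Lon: 58 + 52.6939/60 = 58.8782317
  hemisphere W, so the sign is −
Point 2:
  Latitude: 3 + 5.3964/60 = 3.0899400
  hemisphere S, so the sign is −
  Lon: 25.875′ = 0.431250°; total 28.4312500
  E ⇒ keep positive
Point 3:
  Lat: 67 + 37.7334/60 = 67.6288900
  S ⇒ negate
  Lon: 26.7569′ = 0.445948°; total 42.4459483
  W ⇒ negate
Point 4:
  Lat: 23.67′ = 0.394500°; total 36.3945000
  N → positive
  Longitude: 28.461′ = 0.474350°; total 135.4743500
  E ⇒ keep positive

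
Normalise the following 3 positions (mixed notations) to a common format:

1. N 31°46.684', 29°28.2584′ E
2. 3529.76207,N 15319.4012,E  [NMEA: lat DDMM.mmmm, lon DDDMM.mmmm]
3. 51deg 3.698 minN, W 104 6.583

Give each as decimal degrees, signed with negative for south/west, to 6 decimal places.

1. 31.778067, 29.470973
2. 35.496035, 153.323353
3. 51.061633, -104.109717

Point 1:
  Latitude: 46.684′ = 0.778067°; total 31.7780667
  N → positive
  Longitude: 28.2584′ = 0.470973°; total 29.4709733
  E → positive
Point 2:
  φ: split at 2 digits → 35° and 29.76207′; 35 + 29.76207/60 = 35.4960345
  N ⇒ keep positive
  Lon: degrees = first 3 digits = 153, minutes = 19.4012; 153 + 19.4012/60 = 153.3233533
  E ⇒ keep positive
Point 3:
  Lat: 3.698′ = 0.061633°; total 51.0616333
  N → positive
  Lon: 6.583′ = 0.109717°; total 104.1097167
  W → negative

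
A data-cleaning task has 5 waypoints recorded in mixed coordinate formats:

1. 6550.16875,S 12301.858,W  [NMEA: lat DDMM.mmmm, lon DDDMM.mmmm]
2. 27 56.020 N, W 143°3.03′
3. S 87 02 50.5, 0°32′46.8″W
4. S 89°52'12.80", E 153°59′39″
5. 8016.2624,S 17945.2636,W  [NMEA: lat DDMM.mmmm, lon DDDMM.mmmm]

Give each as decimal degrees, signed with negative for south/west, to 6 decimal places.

1. -65.836146, -123.030967
2. 27.933667, -143.050500
3. -87.047361, -0.546333
4. -89.870222, 153.994167
5. -80.271040, -179.754393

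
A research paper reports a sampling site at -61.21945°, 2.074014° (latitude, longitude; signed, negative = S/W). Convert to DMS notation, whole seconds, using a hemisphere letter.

Latitude is negative → S; |value| = 61.219450
φ: 0.219450° → 13.16700′; 0.16700 × 60 = 10.02″
Lon: 0.074014° → 4.44084′; 0.44084 × 60 = 26.45″

61°13′10″ S, 2°04′26″ E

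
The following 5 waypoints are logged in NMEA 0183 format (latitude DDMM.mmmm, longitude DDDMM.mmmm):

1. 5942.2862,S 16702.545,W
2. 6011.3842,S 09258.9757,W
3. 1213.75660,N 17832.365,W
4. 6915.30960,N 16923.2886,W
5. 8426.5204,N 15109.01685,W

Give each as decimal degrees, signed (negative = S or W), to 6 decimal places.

1. -59.704770, -167.042417
2. -60.189737, -92.982928
3. 12.229277, -178.539417
4. 69.255160, -169.388143
5. 84.442007, -151.150281

Point 1:
  Latitude: split at 2 digits → 59° and 42.2862′; 59 + 42.2862/60 = 59.7047700
  hemisphere S, so the sign is −
  λ: degrees = first 3 digits = 167, minutes = 2.545; 167 + 2.545/60 = 167.0424167
  W → negative
Point 2:
  Latitude: degrees = first 2 digits = 60, minutes = 11.3842; 60 + 11.3842/60 = 60.1897367
  S ⇒ negate
  Lon: split at 3 digits → 092° and 58.9757′; 92 + 58.9757/60 = 92.9829283
  W ⇒ negate
Point 3:
  φ: split at 2 digits → 12° and 13.7566′; 12 + 13.7566/60 = 12.2292767
  N ⇒ keep positive
  λ: degrees = first 3 digits = 178, minutes = 32.365; 178 + 32.365/60 = 178.5394167
  W ⇒ negate
Point 4:
  Latitude: split at 2 digits → 69° and 15.3096′; 69 + 15.3096/60 = 69.2551600
  N ⇒ keep positive
  λ: degrees = first 3 digits = 169, minutes = 23.2886; 169 + 23.2886/60 = 169.3881433
  W ⇒ negate
Point 5:
  Lat: split at 2 digits → 84° and 26.5204′; 84 + 26.5204/60 = 84.4420067
  N ⇒ keep positive
  Longitude: split at 3 digits → 151° and 9.01685′; 151 + 9.01685/60 = 151.1502808
  W → negative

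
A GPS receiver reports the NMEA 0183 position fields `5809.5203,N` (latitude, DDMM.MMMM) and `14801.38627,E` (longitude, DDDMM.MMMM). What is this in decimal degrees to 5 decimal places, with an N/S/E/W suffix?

Latitude: split at 2 digits → 58° and 9.5203′; 58 + 9.5203/60 = 58.158672
Longitude: split at 3 digits → 148° and 1.38627′; 148 + 1.38627/60 = 148.023105

58.15867° N, 148.02310° E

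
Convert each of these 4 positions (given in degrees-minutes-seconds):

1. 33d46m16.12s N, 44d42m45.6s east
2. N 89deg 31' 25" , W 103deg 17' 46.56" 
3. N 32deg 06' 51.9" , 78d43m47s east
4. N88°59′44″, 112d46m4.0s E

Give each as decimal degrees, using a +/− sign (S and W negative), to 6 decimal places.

Point 1:
  φ: 46′ + 16.12″ = 46.26867′; 33 + 46.26867/60 = 33.7711444
  N ⇒ keep positive
  Lon: 44° + 42/60 + 45.6/3600 = 44 + 0.700000 + 0.012667 = 44.7126667
  E ⇒ keep positive
Point 2:
  φ: 89 + 31/60 + 25/3600 = 89.5236111
  N → positive
  Lon: 103° + 17/60 + 46.56/3600 = 103 + 0.283333 + 0.012933 = 103.2962667
  W → negative
Point 3:
  Latitude: 32 + 6/60 + 51.9/3600 = 32.1144167
  N → positive
  λ: 78 + 43/60 + 47/3600 = 78.7297222
  E → positive
Point 4:
  Latitude: 88 + 59/60 + 44/3600 = 88.9955556
  N → positive
  Lon: 112° + 46/60 + 4/3600 = 112 + 0.766667 + 0.001111 = 112.7677778
  E ⇒ keep positive

1. 33.771144, 44.712667
2. 89.523611, -103.296267
3. 32.114417, 78.729722
4. 88.995556, 112.767778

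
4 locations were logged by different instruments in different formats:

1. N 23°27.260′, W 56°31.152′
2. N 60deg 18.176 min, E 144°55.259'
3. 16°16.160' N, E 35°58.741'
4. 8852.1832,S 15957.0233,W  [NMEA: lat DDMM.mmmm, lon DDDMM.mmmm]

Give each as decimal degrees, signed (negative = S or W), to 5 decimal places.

1. 23.45433, -56.51920
2. 60.30293, 144.92098
3. 16.26933, 35.97902
4. -88.86972, -159.95039

Point 1:
  φ: 23 + 27.26/60 = 23.454333
  N ⇒ keep positive
  Longitude: 31.152′ = 0.519200°; total 56.519200
  W ⇒ negate
Point 2:
  φ: 18.176′ = 0.302933°; total 60.302933
  N ⇒ keep positive
  Longitude: 55.259′ = 0.920983°; total 144.920983
  E → positive
Point 3:
  Latitude: 16 + 16.16/60 = 16.269333
  N → positive
  Lon: 35 + 58.741/60 = 35.979017
  E → positive
Point 4:
  Lat: degrees = first 2 digits = 88, minutes = 52.1832; 88 + 52.1832/60 = 88.869720
  S → negative
  λ: degrees = first 3 digits = 159, minutes = 57.0233; 159 + 57.0233/60 = 159.950388
  hemisphere W, so the sign is −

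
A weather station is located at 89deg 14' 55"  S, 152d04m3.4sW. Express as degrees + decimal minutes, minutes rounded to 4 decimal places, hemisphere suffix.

Latitude: seconds/60 = 0.91667; minutes = 14 + 0.91667 = 14.916667
λ: seconds/60 = 0.05667; minutes = 4 + 0.05667 = 4.056667

89° 14.9167′ S, 152° 4.0567′ W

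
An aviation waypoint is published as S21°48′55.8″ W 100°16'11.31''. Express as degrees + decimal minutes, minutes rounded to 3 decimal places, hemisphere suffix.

21° 48.930′ S, 100° 16.189′ W

Lat: 48 + 55.8/60 = 48.93000′
Lon: 16 + 11.31/60 = 16.18850′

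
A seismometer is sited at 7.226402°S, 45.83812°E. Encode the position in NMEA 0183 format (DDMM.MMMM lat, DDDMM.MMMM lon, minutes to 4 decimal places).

Lat: minutes = (7.226402 − 7) × 60 = 13.584120
Longitude: fractional part 0.838120 → 50.287200 minutes

0713.5841,S / 04550.2872,E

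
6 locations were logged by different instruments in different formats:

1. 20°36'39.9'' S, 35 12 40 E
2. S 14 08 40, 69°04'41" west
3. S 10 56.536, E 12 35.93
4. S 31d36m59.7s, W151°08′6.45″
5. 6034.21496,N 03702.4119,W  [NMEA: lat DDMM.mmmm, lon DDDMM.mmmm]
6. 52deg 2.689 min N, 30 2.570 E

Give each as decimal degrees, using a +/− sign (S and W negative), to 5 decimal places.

Point 1:
  Lat: 20° + 36/60 + 39.9/3600 = 20 + 0.600000 + 0.011083 = 20.611083
  S ⇒ negate
  Longitude: 35 + 12/60 + 40/3600 = 35.211111
  E → positive
Point 2:
  Latitude: 14 + 8/60 + 40/3600 = 14.144444
  S → negative
  Longitude: 69 + 4/60 + 41/3600 = 69.078056
  W → negative
Point 3:
  Latitude: 56.536′ = 0.942267°; total 10.942267
  S → negative
  λ: 12 + 35.93/60 = 12.598833
  E ⇒ keep positive
Point 4:
  Latitude: 31° + 36/60 + 59.7/3600 = 31 + 0.600000 + 0.016583 = 31.616583
  S ⇒ negate
  Longitude: 151 + 8/60 + 6.45/3600 = 151.135125
  hemisphere W, so the sign is −
Point 5:
  Latitude: split at 2 digits → 60° and 34.21496′; 60 + 34.21496/60 = 60.570249
  N → positive
  λ: split at 3 digits → 037° and 2.4119′; 37 + 2.4119/60 = 37.040198
  hemisphere W, so the sign is −
Point 6:
  Latitude: 2.689′ = 0.044817°; total 52.044817
  N ⇒ keep positive
  λ: 2.57′ = 0.042833°; total 30.042833
  E ⇒ keep positive

1. -20.61108, 35.21111
2. -14.14444, -69.07806
3. -10.94227, 12.59883
4. -31.61658, -151.13513
5. 60.57025, -37.04020
6. 52.04482, 30.04283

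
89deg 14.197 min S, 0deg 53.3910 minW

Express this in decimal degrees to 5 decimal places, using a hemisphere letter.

89.23662° S, 0.88985° W

Lat: 14.197′ = 0.236617°; total 89.236617
Longitude: 53.391′ = 0.889850°; total 0.889850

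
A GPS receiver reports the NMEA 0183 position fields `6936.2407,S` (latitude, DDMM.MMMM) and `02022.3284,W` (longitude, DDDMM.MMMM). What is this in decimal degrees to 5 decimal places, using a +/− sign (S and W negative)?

Latitude: degrees = first 2 digits = 69, minutes = 36.2407; 69 + 36.2407/60 = 69.604012
S ⇒ negate
Longitude: degrees = first 3 digits = 20, minutes = 22.3284; 20 + 22.3284/60 = 20.372140
W → negative

-69.60401, -20.37214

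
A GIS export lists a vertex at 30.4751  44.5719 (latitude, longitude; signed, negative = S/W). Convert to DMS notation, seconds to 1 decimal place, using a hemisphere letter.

Lat: 0.475100° → 28.50600′; 0.50600 × 60 = 30.360″
λ: 0.571900° → 34.31400′; 0.31400 × 60 = 18.840″

30°28′30.4″ N, 44°34′18.8″ E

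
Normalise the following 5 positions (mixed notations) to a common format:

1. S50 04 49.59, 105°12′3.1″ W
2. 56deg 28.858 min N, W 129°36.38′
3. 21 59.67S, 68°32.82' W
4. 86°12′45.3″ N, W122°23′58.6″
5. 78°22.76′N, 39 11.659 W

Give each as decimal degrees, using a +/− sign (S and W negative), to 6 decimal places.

Point 1:
  Lat: 4′ + 49.59″ = 4.82650′; 50 + 4.82650/60 = 50.0804417
  S → negative
  λ: 105° + 12/60 + 3.1/3600 = 105 + 0.200000 + 0.000861 = 105.2008611
  W ⇒ negate
Point 2:
  Latitude: 56 + 28.858/60 = 56.4809667
  N → positive
  λ: 129 + 36.38/60 = 129.6063333
  hemisphere W, so the sign is −
Point 3:
  φ: 21 + 59.67/60 = 21.9945000
  hemisphere S, so the sign is −
  Lon: 32.82′ = 0.547000°; total 68.5470000
  W ⇒ negate
Point 4:
  Latitude: 12′ + 45.3″ = 12.75500′; 86 + 12.75500/60 = 86.2125833
  N → positive
  λ: 122 + 23/60 + 58.6/3600 = 122.3996111
  hemisphere W, so the sign is −
Point 5:
  Lat: 78 + 22.76/60 = 78.3793333
  N ⇒ keep positive
  Longitude: 39 + 11.659/60 = 39.1943167
  W ⇒ negate

1. -50.080442, -105.200861
2. 56.480967, -129.606333
3. -21.994500, -68.547000
4. 86.212583, -122.399611
5. 78.379333, -39.194317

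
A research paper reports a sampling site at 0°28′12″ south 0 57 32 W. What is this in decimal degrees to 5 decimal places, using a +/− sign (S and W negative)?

-0.47000, -0.95889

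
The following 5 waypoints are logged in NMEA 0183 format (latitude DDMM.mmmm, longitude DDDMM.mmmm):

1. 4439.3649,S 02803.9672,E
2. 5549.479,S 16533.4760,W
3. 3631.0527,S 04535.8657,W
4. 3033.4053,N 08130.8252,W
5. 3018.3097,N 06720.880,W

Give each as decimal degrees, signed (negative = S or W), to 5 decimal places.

Point 1:
  Lat: split at 2 digits → 44° and 39.3649′; 44 + 39.3649/60 = 44.656082
  hemisphere S, so the sign is −
  Longitude: degrees = first 3 digits = 28, minutes = 3.9672; 28 + 3.9672/60 = 28.066120
  E ⇒ keep positive
Point 2:
  φ: split at 2 digits → 55° and 49.479′; 55 + 49.479/60 = 55.824650
  S → negative
  Lon: degrees = first 3 digits = 165, minutes = 33.476; 165 + 33.476/60 = 165.557933
  hemisphere W, so the sign is −
Point 3:
  Lat: degrees = first 2 digits = 36, minutes = 31.0527; 36 + 31.0527/60 = 36.517545
  S ⇒ negate
  Lon: split at 3 digits → 045° and 35.8657′; 45 + 35.8657/60 = 45.597762
  W → negative
Point 4:
  Latitude: degrees = first 2 digits = 30, minutes = 33.4053; 30 + 33.4053/60 = 30.556755
  N ⇒ keep positive
  λ: split at 3 digits → 081° and 30.8252′; 81 + 30.8252/60 = 81.513753
  hemisphere W, so the sign is −
Point 5:
  Latitude: split at 2 digits → 30° and 18.3097′; 30 + 18.3097/60 = 30.305162
  N → positive
  Lon: split at 3 digits → 067° and 20.88′; 67 + 20.88/60 = 67.348000
  W → negative

1. -44.65608, 28.06612
2. -55.82465, -165.55793
3. -36.51755, -45.59776
4. 30.55676, -81.51375
5. 30.30516, -67.34800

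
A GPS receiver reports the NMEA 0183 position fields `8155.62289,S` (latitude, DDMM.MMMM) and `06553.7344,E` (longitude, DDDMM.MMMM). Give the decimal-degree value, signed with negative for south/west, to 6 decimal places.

-81.927048, 65.895573

Lat: degrees = first 2 digits = 81, minutes = 55.62289; 81 + 55.62289/60 = 81.9270482
S → negative
Lon: degrees = first 3 digits = 65, minutes = 53.7344; 65 + 53.7344/60 = 65.8955733
E → positive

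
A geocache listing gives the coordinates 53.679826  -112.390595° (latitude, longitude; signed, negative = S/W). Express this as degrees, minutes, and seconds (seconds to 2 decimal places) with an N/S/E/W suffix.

53°40′47.37″ N, 112°23′26.14″ W

Latitude: whole degrees 53; 40.78956′ → 40′ and 47.3736″
Longitude is negative → W; |value| = 112.390595
Longitude: 0.390595° → 23.43570′; 0.43570 × 60 = 26.1420″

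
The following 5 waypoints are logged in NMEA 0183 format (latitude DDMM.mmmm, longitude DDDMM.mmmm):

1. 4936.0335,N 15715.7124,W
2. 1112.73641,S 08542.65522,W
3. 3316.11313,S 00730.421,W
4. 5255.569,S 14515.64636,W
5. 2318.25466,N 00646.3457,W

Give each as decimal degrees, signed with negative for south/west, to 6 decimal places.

1. 49.600558, -157.261873
2. -11.212274, -85.710920
3. -33.268552, -7.507017
4. -52.926150, -145.260773
5. 23.304244, -6.772428

Point 1:
  Latitude: split at 2 digits → 49° and 36.0335′; 49 + 36.0335/60 = 49.6005583
  N → positive
  Lon: split at 3 digits → 157° and 15.7124′; 157 + 15.7124/60 = 157.2618733
  W ⇒ negate
Point 2:
  Lat: degrees = first 2 digits = 11, minutes = 12.73641; 11 + 12.73641/60 = 11.2122735
  S ⇒ negate
  λ: degrees = first 3 digits = 85, minutes = 42.65522; 85 + 42.65522/60 = 85.7109203
  W → negative
Point 3:
  Lat: degrees = first 2 digits = 33, minutes = 16.11313; 33 + 16.11313/60 = 33.2685522
  hemisphere S, so the sign is −
  Longitude: split at 3 digits → 007° and 30.421′; 7 + 30.421/60 = 7.5070167
  hemisphere W, so the sign is −
Point 4:
  Lat: degrees = first 2 digits = 52, minutes = 55.569; 52 + 55.569/60 = 52.9261500
  S → negative
  Longitude: degrees = first 3 digits = 145, minutes = 15.64636; 145 + 15.64636/60 = 145.2607727
  W → negative
Point 5:
  Lat: split at 2 digits → 23° and 18.25466′; 23 + 18.25466/60 = 23.3042443
  N → positive
  Lon: degrees = first 3 digits = 6, minutes = 46.3457; 6 + 46.3457/60 = 6.7724283
  hemisphere W, so the sign is −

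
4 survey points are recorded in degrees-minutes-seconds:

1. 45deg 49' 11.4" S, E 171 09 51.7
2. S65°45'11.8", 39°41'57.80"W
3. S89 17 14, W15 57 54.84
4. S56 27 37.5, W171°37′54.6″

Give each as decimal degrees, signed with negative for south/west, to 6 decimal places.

Point 1:
  φ: 49′ + 11.4″ = 49.19000′; 45 + 49.19000/60 = 45.8198333
  S ⇒ negate
  Lon: 171 + 9/60 + 51.7/3600 = 171.1643611
  E → positive
Point 2:
  Latitude: 45′ + 11.8″ = 45.19667′; 65 + 45.19667/60 = 65.7532778
  hemisphere S, so the sign is −
  Lon: 39 + 41/60 + 57.8/3600 = 39.6993889
  hemisphere W, so the sign is −
Point 3:
  φ: 89° + 17/60 + 14/3600 = 89 + 0.283333 + 0.003889 = 89.2872222
  S ⇒ negate
  Longitude: 57′ + 54.84″ = 57.91400′; 15 + 57.91400/60 = 15.9652333
  W → negative
Point 4:
  Latitude: 27′ + 37.5″ = 27.62500′; 56 + 27.62500/60 = 56.4604167
  hemisphere S, so the sign is −
  λ: 171 + 37/60 + 54.6/3600 = 171.6318333
  W ⇒ negate

1. -45.819833, 171.164361
2. -65.753278, -39.699389
3. -89.287222, -15.965233
4. -56.460417, -171.631833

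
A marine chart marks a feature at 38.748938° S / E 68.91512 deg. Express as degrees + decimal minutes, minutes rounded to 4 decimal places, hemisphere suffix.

38° 44.9363′ S, 68° 54.9072′ E

Latitude: minutes = (38.748938 − 38) × 60 = 44.936280
Longitude: minutes = (68.915120 − 68) × 60 = 54.907200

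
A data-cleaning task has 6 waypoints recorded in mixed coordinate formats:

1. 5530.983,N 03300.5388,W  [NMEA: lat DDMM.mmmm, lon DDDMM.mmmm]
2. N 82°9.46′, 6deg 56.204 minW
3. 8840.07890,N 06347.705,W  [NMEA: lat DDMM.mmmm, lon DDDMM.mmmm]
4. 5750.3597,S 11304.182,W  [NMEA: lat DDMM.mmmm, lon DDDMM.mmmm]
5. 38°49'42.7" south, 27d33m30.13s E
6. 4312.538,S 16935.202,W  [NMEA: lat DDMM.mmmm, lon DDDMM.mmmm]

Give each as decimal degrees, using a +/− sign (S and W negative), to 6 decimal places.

1. 55.516383, -33.008980
2. 82.157667, -6.936733
3. 88.667982, -63.795083
4. -57.839328, -113.069700
5. -38.828528, 27.558369
6. -43.208967, -169.586700

Point 1:
  Lat: split at 2 digits → 55° and 30.983′; 55 + 30.983/60 = 55.5163833
  N ⇒ keep positive
  λ: split at 3 digits → 033° and 0.5388′; 33 + 0.5388/60 = 33.0089800
  W ⇒ negate
Point 2:
  φ: 82 + 9.46/60 = 82.1576667
  N ⇒ keep positive
  λ: 6 + 56.204/60 = 6.9367333
  hemisphere W, so the sign is −
Point 3:
  φ: split at 2 digits → 88° and 40.0789′; 88 + 40.0789/60 = 88.6679817
  N ⇒ keep positive
  Longitude: split at 3 digits → 063° and 47.705′; 63 + 47.705/60 = 63.7950833
  hemisphere W, so the sign is −
Point 4:
  Lat: degrees = first 2 digits = 57, minutes = 50.3597; 57 + 50.3597/60 = 57.8393283
  S → negative
  Lon: degrees = first 3 digits = 113, minutes = 4.182; 113 + 4.182/60 = 113.0697000
  W → negative
Point 5:
  φ: 38 + 49/60 + 42.7/3600 = 38.8285278
  hemisphere S, so the sign is −
  Longitude: 27 + 33/60 + 30.13/3600 = 27.5583694
  E ⇒ keep positive
Point 6:
  Lat: split at 2 digits → 43° and 12.538′; 43 + 12.538/60 = 43.2089667
  hemisphere S, so the sign is −
  λ: split at 3 digits → 169° and 35.202′; 169 + 35.202/60 = 169.5867000
  W ⇒ negate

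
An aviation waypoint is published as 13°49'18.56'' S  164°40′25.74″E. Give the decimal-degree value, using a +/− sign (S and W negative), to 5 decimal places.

φ: 49′ + 18.56″ = 49.30933′; 13 + 49.30933/60 = 13.821822
S ⇒ negate
λ: 164° + 40/60 + 25.74/3600 = 164 + 0.666667 + 0.007150 = 164.673817
E → positive

-13.82182, 164.67382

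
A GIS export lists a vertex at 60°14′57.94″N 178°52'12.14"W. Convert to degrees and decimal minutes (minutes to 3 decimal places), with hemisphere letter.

60° 14.966′ N, 178° 52.202′ W

Lat: seconds/60 = 0.96567; minutes = 14 + 0.96567 = 14.96567
λ: seconds/60 = 0.20233; minutes = 52 + 0.20233 = 52.20233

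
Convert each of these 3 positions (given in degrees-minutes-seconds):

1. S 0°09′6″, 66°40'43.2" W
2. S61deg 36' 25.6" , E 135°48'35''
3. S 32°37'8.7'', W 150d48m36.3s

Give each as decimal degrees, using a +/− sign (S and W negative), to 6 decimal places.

Point 1:
  Latitude: 9′ + 6″ = 9.10000′; 0 + 9.10000/60 = 0.1516667
  S → negative
  λ: 66° + 40/60 + 43.2/3600 = 66 + 0.666667 + 0.012000 = 66.6786667
  W ⇒ negate
Point 2:
  Latitude: 61° + 36/60 + 25.6/3600 = 61 + 0.600000 + 0.007111 = 61.6071111
  hemisphere S, so the sign is −
  Longitude: 135 + 48/60 + 35/3600 = 135.8097222
  E ⇒ keep positive
Point 3:
  Lat: 32° + 37/60 + 8.7/3600 = 32 + 0.616667 + 0.002417 = 32.6190833
  S → negative
  Longitude: 48′ + 36.3″ = 48.60500′; 150 + 48.60500/60 = 150.8100833
  W ⇒ negate

1. -0.151667, -66.678667
2. -61.607111, 135.809722
3. -32.619083, -150.810083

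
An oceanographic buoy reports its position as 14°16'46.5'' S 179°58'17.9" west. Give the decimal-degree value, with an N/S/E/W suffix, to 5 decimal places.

14.27958° S, 179.97164° W

φ: 16′ + 46.5″ = 16.77500′; 14 + 16.77500/60 = 14.279583
λ: 179° + 58/60 + 17.9/3600 = 179 + 0.966667 + 0.004972 = 179.971639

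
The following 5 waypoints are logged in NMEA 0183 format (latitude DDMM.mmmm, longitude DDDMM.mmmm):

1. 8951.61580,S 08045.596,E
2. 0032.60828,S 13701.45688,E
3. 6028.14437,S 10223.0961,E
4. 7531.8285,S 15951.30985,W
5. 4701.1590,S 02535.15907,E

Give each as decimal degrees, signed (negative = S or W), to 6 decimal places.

Point 1:
  φ: split at 2 digits → 89° and 51.6158′; 89 + 51.6158/60 = 89.8602633
  S → negative
  Lon: degrees = first 3 digits = 80, minutes = 45.596; 80 + 45.596/60 = 80.7599333
  E → positive
Point 2:
  Lat: degrees = first 2 digits = 0, minutes = 32.60828; 0 + 32.60828/60 = 0.5434713
  S → negative
  λ: split at 3 digits → 137° and 1.45688′; 137 + 1.45688/60 = 137.0242813
  E → positive
Point 3:
  Latitude: degrees = first 2 digits = 60, minutes = 28.14437; 60 + 28.14437/60 = 60.4690728
  hemisphere S, so the sign is −
  Lon: split at 3 digits → 102° and 23.0961′; 102 + 23.0961/60 = 102.3849350
  E ⇒ keep positive
Point 4:
  φ: split at 2 digits → 75° and 31.8285′; 75 + 31.8285/60 = 75.5304750
  hemisphere S, so the sign is −
  λ: split at 3 digits → 159° and 51.30985′; 159 + 51.30985/60 = 159.8551642
  W ⇒ negate
Point 5:
  φ: split at 2 digits → 47° and 1.159′; 47 + 1.159/60 = 47.0193167
  S → negative
  λ: split at 3 digits → 025° and 35.15907′; 25 + 35.15907/60 = 25.5859845
  E ⇒ keep positive

1. -89.860263, 80.759933
2. -0.543471, 137.024281
3. -60.469073, 102.384935
4. -75.530475, -159.855164
5. -47.019317, 25.585985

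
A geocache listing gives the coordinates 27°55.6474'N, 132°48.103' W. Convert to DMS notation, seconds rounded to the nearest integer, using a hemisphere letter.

Latitude: 55.64740′ → 55′ and 0.64740 × 60 = 38.84″
λ: fractional minutes 0.10300 × 60 = 6.18″

27°55′39″ N, 132°48′6″ W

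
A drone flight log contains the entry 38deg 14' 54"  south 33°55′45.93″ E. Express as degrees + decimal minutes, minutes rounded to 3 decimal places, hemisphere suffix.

38° 14.900′ S, 33° 55.766′ E

φ: seconds/60 = 0.90000; minutes = 14 + 0.90000 = 14.90000
Longitude: 55 + 45.93/60 = 55.76550′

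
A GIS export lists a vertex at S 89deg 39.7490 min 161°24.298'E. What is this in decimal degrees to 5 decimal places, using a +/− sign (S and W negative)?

Lat: 89 + 39.749/60 = 89.662483
hemisphere S, so the sign is −
Lon: 24.298′ = 0.404967°; total 161.404967
E → positive

-89.66248, 161.40497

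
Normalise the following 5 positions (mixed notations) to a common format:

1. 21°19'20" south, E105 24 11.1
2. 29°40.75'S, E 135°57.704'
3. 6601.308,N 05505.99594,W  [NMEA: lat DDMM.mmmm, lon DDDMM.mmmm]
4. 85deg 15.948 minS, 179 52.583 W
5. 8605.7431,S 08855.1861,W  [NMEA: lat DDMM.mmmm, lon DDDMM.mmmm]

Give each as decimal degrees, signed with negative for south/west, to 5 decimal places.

1. -21.32222, 105.40308
2. -29.67917, 135.96173
3. 66.02180, -55.09993
4. -85.26580, -179.87638
5. -86.09572, -88.91977

Point 1:
  Latitude: 21 + 19/60 + 20/3600 = 21.322222
  S → negative
  Lon: 105 + 24/60 + 11.1/3600 = 105.403083
  E ⇒ keep positive
Point 2:
  Lat: 29 + 40.75/60 = 29.679167
  hemisphere S, so the sign is −
  Longitude: 57.704′ = 0.961733°; total 135.961733
  E → positive
Point 3:
  Latitude: degrees = first 2 digits = 66, minutes = 1.308; 66 + 1.308/60 = 66.021800
  N → positive
  Lon: degrees = first 3 digits = 55, minutes = 5.99594; 55 + 5.99594/60 = 55.099932
  W → negative
Point 4:
  Lat: 15.948′ = 0.265800°; total 85.265800
  S → negative
  Lon: 52.583′ = 0.876383°; total 179.876383
  hemisphere W, so the sign is −
Point 5:
  Latitude: degrees = first 2 digits = 86, minutes = 5.7431; 86 + 5.7431/60 = 86.095718
  hemisphere S, so the sign is −
  Longitude: degrees = first 3 digits = 88, minutes = 55.1861; 88 + 55.1861/60 = 88.919768
  hemisphere W, so the sign is −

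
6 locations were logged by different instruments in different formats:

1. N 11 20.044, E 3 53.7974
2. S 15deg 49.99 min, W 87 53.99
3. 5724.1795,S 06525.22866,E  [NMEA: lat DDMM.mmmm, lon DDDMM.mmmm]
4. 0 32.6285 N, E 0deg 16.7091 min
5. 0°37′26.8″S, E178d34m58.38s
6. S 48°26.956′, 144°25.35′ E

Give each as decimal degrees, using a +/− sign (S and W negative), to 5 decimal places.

Point 1:
  φ: 11 + 20.044/60 = 11.334067
  N ⇒ keep positive
  Longitude: 3 + 53.7974/60 = 3.896623
  E → positive
Point 2:
  Lat: 49.99′ = 0.833167°; total 15.833167
  S ⇒ negate
  Longitude: 87 + 53.99/60 = 87.899833
  W ⇒ negate
Point 3:
  Latitude: degrees = first 2 digits = 57, minutes = 24.1795; 57 + 24.1795/60 = 57.402992
  hemisphere S, so the sign is −
  Lon: degrees = first 3 digits = 65, minutes = 25.22866; 65 + 25.22866/60 = 65.420478
  E → positive
Point 4:
  Lat: 32.6285′ = 0.543808°; total 0.543808
  N → positive
  Lon: 0 + 16.7091/60 = 0.278485
  E ⇒ keep positive
Point 5:
  Latitude: 37′ + 26.8″ = 37.44667′; 0 + 37.44667/60 = 0.624111
  hemisphere S, so the sign is −
  λ: 178° + 34/60 + 58.38/3600 = 178 + 0.566667 + 0.016217 = 178.582883
  E → positive
Point 6:
  Latitude: 26.956′ = 0.449267°; total 48.449267
  hemisphere S, so the sign is −
  Longitude: 25.35′ = 0.422500°; total 144.422500
  E → positive

1. 11.33407, 3.89662
2. -15.83317, -87.89983
3. -57.40299, 65.42048
4. 0.54381, 0.27849
5. -0.62411, 178.58288
6. -48.44927, 144.42250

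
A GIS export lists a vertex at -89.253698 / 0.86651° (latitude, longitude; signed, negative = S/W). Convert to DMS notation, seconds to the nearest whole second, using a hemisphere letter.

89°15′13″ S, 0°51′59″ E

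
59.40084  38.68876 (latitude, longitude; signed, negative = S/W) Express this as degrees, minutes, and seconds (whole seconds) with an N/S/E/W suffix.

59°24′3″ N, 38°41′20″ E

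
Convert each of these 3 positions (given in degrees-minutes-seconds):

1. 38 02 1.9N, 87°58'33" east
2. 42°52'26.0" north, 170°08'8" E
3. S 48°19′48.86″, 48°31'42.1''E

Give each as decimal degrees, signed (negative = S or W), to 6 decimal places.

1. 38.033861, 87.975833
2. 42.873889, 170.135556
3. -48.330239, 48.528361

Point 1:
  φ: 2′ + 1.9″ = 2.03167′; 38 + 2.03167/60 = 38.0338611
  N → positive
  Lon: 58′ + 33″ = 58.55000′; 87 + 58.55000/60 = 87.9758333
  E ⇒ keep positive
Point 2:
  Latitude: 42 + 52/60 + 26/3600 = 42.8738889
  N → positive
  λ: 170 + 8/60 + 8/3600 = 170.1355556
  E ⇒ keep positive
Point 3:
  Lat: 48 + 19/60 + 48.86/3600 = 48.3302389
  S → negative
  Lon: 48° + 31/60 + 42.1/3600 = 48 + 0.516667 + 0.011694 = 48.5283611
  E ⇒ keep positive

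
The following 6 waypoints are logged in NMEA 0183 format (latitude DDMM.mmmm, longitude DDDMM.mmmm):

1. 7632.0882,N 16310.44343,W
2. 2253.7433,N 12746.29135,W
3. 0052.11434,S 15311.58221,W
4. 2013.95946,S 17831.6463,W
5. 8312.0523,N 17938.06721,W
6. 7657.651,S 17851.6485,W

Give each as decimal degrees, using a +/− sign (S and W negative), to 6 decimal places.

Point 1:
  Lat: degrees = first 2 digits = 76, minutes = 32.0882; 76 + 32.0882/60 = 76.5348033
  N → positive
  Longitude: degrees = first 3 digits = 163, minutes = 10.44343; 163 + 10.44343/60 = 163.1740572
  hemisphere W, so the sign is −
Point 2:
  Latitude: split at 2 digits → 22° and 53.7433′; 22 + 53.7433/60 = 22.8957217
  N ⇒ keep positive
  Lon: degrees = first 3 digits = 127, minutes = 46.29135; 127 + 46.29135/60 = 127.7715225
  hemisphere W, so the sign is −
Point 3:
  Lat: split at 2 digits → 00° and 52.11434′; 0 + 52.11434/60 = 0.8685723
  S → negative
  λ: split at 3 digits → 153° and 11.58221′; 153 + 11.58221/60 = 153.1930368
  W ⇒ negate
Point 4:
  Lat: degrees = first 2 digits = 20, minutes = 13.95946; 20 + 13.95946/60 = 20.2326577
  S → negative
  Lon: split at 3 digits → 178° and 31.6463′; 178 + 31.6463/60 = 178.5274383
  W ⇒ negate
Point 5:
  Latitude: degrees = first 2 digits = 83, minutes = 12.0523; 83 + 12.0523/60 = 83.2008717
  N ⇒ keep positive
  Longitude: split at 3 digits → 179° and 38.06721′; 179 + 38.06721/60 = 179.6344535
  W ⇒ negate
Point 6:
  φ: split at 2 digits → 76° and 57.651′; 76 + 57.651/60 = 76.9608500
  S ⇒ negate
  λ: degrees = first 3 digits = 178, minutes = 51.6485; 178 + 51.6485/60 = 178.8608083
  W ⇒ negate

1. 76.534803, -163.174057
2. 22.895722, -127.771523
3. -0.868572, -153.193037
4. -20.232658, -178.527438
5. 83.200872, -179.634454
6. -76.960850, -178.860808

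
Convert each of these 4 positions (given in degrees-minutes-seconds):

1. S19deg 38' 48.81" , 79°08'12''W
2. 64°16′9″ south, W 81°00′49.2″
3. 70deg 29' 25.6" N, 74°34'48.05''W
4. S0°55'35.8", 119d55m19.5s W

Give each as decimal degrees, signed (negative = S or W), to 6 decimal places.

1. -19.646892, -79.136667
2. -64.269167, -81.013667
3. 70.490444, -74.580014
4. -0.926611, -119.922083

Point 1:
  Latitude: 38′ + 48.81″ = 38.81350′; 19 + 38.81350/60 = 19.6468917
  hemisphere S, so the sign is −
  λ: 79° + 8/60 + 12/3600 = 79 + 0.133333 + 0.003333 = 79.1366667
  hemisphere W, so the sign is −
Point 2:
  Latitude: 64 + 16/60 + 9/3600 = 64.2691667
  S → negative
  Longitude: 0′ + 49.2″ = 0.82000′; 81 + 0.82000/60 = 81.0136667
  hemisphere W, so the sign is −
Point 3:
  Lat: 70 + 29/60 + 25.6/3600 = 70.4904444
  N ⇒ keep positive
  Longitude: 74° + 34/60 + 48.05/3600 = 74 + 0.566667 + 0.013347 = 74.5800139
  W → negative
Point 4:
  Lat: 55′ + 35.8″ = 55.59667′; 0 + 55.59667/60 = 0.9266111
  S → negative
  Lon: 55′ + 19.5″ = 55.32500′; 119 + 55.32500/60 = 119.9220833
  W ⇒ negate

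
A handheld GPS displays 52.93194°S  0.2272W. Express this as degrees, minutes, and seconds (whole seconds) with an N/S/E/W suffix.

Lat: 0.931940 × 60 = 55.91640′ → 55′, remainder × 60 = 54.98″
Lon: 0.227200° → 13.63200′; 0.63200 × 60 = 37.92″

52°55′55″ S, 0°13′38″ W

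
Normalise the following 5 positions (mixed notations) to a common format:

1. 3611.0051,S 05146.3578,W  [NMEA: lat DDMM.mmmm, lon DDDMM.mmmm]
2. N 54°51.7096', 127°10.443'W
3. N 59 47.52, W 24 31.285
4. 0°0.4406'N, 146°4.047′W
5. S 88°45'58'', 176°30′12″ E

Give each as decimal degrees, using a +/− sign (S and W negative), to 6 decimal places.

1. -36.183418, -51.772630
2. 54.861827, -127.174050
3. 59.792000, -24.521417
4. 0.007343, -146.067450
5. -88.766111, 176.503333

Point 1:
  Lat: degrees = first 2 digits = 36, minutes = 11.0051; 36 + 11.0051/60 = 36.1834183
  hemisphere S, so the sign is −
  Lon: split at 3 digits → 051° and 46.3578′; 51 + 46.3578/60 = 51.7726300
  W ⇒ negate
Point 2:
  Latitude: 54 + 51.7096/60 = 54.8618267
  N ⇒ keep positive
  λ: 10.443′ = 0.174050°; total 127.1740500
  hemisphere W, so the sign is −
Point 3:
  Latitude: 47.52′ = 0.792000°; total 59.7920000
  N → positive
  Longitude: 24 + 31.285/60 = 24.5214167
  hemisphere W, so the sign is −
Point 4:
  φ: 0.4406′ = 0.007343°; total 0.0073433
  N → positive
  λ: 146 + 4.047/60 = 146.0674500
  W ⇒ negate
Point 5:
  Lat: 88 + 45/60 + 58/3600 = 88.7661111
  S → negative
  Longitude: 176° + 30/60 + 12/3600 = 176 + 0.500000 + 0.003333 = 176.5033333
  E → positive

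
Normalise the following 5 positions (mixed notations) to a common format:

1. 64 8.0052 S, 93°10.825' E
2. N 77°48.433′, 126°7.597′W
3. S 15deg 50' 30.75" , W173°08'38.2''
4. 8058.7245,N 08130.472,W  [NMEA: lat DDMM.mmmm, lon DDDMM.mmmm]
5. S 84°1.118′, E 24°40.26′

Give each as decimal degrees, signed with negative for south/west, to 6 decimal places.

Point 1:
  Latitude: 64 + 8.0052/60 = 64.1334200
  S ⇒ negate
  λ: 93 + 10.825/60 = 93.1804167
  E ⇒ keep positive
Point 2:
  φ: 77 + 48.433/60 = 77.8072167
  N ⇒ keep positive
  λ: 126 + 7.597/60 = 126.1266167
  W → negative
Point 3:
  φ: 15° + 50/60 + 30.75/3600 = 15 + 0.833333 + 0.008542 = 15.8418750
  hemisphere S, so the sign is −
  Longitude: 8′ + 38.2″ = 8.63667′; 173 + 8.63667/60 = 173.1439444
  hemisphere W, so the sign is −
Point 4:
  Lat: split at 2 digits → 80° and 58.7245′; 80 + 58.7245/60 = 80.9787417
  N → positive
  λ: split at 3 digits → 081° and 30.472′; 81 + 30.472/60 = 81.5078667
  W ⇒ negate
Point 5:
  Lat: 84 + 1.118/60 = 84.0186333
  S → negative
  Lon: 40.26′ = 0.671000°; total 24.6710000
  E → positive

1. -64.133420, 93.180417
2. 77.807217, -126.126617
3. -15.841875, -173.143944
4. 80.978742, -81.507867
5. -84.018633, 24.671000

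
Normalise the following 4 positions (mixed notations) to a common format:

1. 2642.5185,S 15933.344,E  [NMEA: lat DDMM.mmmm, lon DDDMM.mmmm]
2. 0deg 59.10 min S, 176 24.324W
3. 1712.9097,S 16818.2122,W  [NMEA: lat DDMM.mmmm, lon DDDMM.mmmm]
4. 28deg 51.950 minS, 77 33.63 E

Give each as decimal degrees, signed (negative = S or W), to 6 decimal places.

1. -26.708642, 159.555733
2. -0.985000, -176.405400
3. -17.215162, -168.303537
4. -28.865833, 77.560500

Point 1:
  φ: split at 2 digits → 26° and 42.5185′; 26 + 42.5185/60 = 26.7086417
  S → negative
  λ: split at 3 digits → 159° and 33.344′; 159 + 33.344/60 = 159.5557333
  E ⇒ keep positive
Point 2:
  Latitude: 0 + 59.1/60 = 0.9850000
  S → negative
  λ: 176 + 24.324/60 = 176.4054000
  W → negative
Point 3:
  Lat: split at 2 digits → 17° and 12.9097′; 17 + 12.9097/60 = 17.2151617
  hemisphere S, so the sign is −
  Lon: split at 3 digits → 168° and 18.2122′; 168 + 18.2122/60 = 168.3035367
  W → negative
Point 4:
  φ: 28 + 51.95/60 = 28.8658333
  S → negative
  Longitude: 77 + 33.63/60 = 77.5605000
  E ⇒ keep positive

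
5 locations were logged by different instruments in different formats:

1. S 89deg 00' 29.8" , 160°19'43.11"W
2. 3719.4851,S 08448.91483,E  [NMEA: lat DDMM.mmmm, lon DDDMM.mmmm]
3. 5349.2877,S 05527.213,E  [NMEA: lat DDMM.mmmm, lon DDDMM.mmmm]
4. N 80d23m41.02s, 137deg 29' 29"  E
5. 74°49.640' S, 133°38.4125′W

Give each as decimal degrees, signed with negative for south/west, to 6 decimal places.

1. -89.008278, -160.328642
2. -37.324752, 84.815247
3. -53.821462, 55.453550
4. 80.394728, 137.491389
5. -74.827333, -133.640208

Point 1:
  Latitude: 0′ + 29.8″ = 0.49667′; 89 + 0.49667/60 = 89.0082778
  S ⇒ negate
  Lon: 160 + 19/60 + 43.11/3600 = 160.3286417
  W → negative
Point 2:
  Lat: degrees = first 2 digits = 37, minutes = 19.4851; 37 + 19.4851/60 = 37.3247517
  S ⇒ negate
  λ: split at 3 digits → 084° and 48.91483′; 84 + 48.91483/60 = 84.8152472
  E → positive
Point 3:
  Latitude: degrees = first 2 digits = 53, minutes = 49.2877; 53 + 49.2877/60 = 53.8214617
  S ⇒ negate
  Longitude: split at 3 digits → 055° and 27.213′; 55 + 27.213/60 = 55.4535500
  E → positive
Point 4:
  Lat: 80 + 23/60 + 41.02/3600 = 80.3947278
  N → positive
  Lon: 137 + 29/60 + 29/3600 = 137.4913889
  E → positive
Point 5:
  Lat: 49.64′ = 0.827333°; total 74.8273333
  S → negative
  λ: 133 + 38.4125/60 = 133.6402083
  W ⇒ negate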